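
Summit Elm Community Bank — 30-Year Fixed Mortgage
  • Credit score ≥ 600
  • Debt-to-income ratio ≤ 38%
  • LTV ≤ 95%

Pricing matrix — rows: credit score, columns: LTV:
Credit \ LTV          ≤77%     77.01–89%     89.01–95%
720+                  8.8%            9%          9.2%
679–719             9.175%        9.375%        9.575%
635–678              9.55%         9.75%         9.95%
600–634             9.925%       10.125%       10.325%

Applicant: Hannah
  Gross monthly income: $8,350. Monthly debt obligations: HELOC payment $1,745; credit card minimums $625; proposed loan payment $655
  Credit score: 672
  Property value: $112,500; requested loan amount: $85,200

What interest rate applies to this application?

Credit score 672 ≥ 600; Total monthly debts = (1,745 + 625 + 655) = 3,025. Debt-to-income = 3,025/8,350 = 36.2% — meets 38% limit
LTV: 85,200 ÷ 112,500 = 75.7%, within 95% cap
Row: 672 falls in 635–678. Column: 75.7% falls in ≤77%. Rate = 9.55%.

9.55%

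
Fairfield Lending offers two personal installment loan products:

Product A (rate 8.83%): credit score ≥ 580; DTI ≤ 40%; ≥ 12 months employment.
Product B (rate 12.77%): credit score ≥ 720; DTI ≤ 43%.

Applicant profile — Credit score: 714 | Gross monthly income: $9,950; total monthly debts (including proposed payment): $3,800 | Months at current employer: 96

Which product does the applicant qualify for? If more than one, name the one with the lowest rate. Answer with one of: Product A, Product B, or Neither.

DTI = 3,800/9,950 = 38.2%.
Product A: score 714 ≥ 580; DTI 38.2% ≤ 40%; employment 96 ≥ 12 mo → qualifies.
Product B: score 714 < 720; DTI 38.2% ≤ 43% → does not qualify.

Product A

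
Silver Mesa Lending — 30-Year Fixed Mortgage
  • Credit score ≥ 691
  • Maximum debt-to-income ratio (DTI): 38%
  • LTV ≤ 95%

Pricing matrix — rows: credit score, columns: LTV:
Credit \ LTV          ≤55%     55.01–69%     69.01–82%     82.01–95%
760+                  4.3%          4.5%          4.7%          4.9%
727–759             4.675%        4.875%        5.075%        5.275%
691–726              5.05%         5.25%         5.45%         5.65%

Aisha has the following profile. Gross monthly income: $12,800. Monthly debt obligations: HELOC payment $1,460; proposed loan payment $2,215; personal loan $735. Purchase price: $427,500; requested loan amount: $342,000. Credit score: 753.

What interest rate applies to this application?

5.075%

Credit score 753 ≥ 691; Total monthly debts = (1,460 + 2,215 + 735) = 4,410. Debt-to-income = 4,410/12,800 = 34.5% — meets 38% limit
LTV = 342,000/427,500 = 80% ≤ 95%
Row: 753 falls in 727–759. Column: 80% falls in 69.01–82%. Rate = 5.075%.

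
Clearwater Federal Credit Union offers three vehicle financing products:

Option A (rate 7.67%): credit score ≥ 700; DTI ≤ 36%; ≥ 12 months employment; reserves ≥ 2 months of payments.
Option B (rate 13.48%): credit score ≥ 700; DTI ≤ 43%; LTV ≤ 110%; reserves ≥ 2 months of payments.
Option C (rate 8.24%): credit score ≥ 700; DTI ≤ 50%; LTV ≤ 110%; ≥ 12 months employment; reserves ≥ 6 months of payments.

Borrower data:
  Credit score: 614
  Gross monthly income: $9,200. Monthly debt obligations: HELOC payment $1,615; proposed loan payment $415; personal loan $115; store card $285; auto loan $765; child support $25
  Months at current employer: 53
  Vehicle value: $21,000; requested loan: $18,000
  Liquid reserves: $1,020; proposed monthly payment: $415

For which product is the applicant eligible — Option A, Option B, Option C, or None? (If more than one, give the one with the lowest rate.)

Total debts = (1,615 + 415 + 115 + 285 + 765 + 25) = 3,220; DTI = 3,220/9,200 = 35%.
LTV = 18,000/21,000 = 85.7%.
Reserves = 1,020/415 = 2.5 months.
Option A: score 614 < 700; DTI 35% ≤ 36%; employment 53 ≥ 12 mo; reserves 2.5 ≥ 2 mo → does not qualify.
Option B: score 614 < 700; DTI 35% ≤ 43%; LTV 85.7% ≤ 110%; reserves 2.5 ≥ 2 mo → does not qualify.
Option C: score 614 < 700; DTI 35% ≤ 50%; LTV 85.7% ≤ 110%; employment 53 ≥ 12 mo; reserves 2.5 < 6 mo → does not qualify.

None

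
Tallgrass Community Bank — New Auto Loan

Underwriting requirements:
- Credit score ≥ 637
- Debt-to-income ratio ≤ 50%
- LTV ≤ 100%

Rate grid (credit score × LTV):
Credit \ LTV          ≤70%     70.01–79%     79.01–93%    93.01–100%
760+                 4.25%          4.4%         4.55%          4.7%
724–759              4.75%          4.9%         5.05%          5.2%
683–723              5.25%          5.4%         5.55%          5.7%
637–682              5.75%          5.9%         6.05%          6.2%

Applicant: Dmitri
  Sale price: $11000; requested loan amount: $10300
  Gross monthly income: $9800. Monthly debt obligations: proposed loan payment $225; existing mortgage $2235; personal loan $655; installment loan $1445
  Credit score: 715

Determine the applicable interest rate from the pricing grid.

Credit score 715 ≥ 637; Total monthly debts = (225 + 2,235 + 655 + 1,445) = 4,560. Debt-to-income = 4,560/9,800 = 46.5% — meets 50% limit
LTV: 10,300 ÷ 11,000 = 93.6%, within 100% cap
Score 715 is in the 683–723 band; LTV 93.6% is in the 93.01–100% band → 5.7%.

5.7%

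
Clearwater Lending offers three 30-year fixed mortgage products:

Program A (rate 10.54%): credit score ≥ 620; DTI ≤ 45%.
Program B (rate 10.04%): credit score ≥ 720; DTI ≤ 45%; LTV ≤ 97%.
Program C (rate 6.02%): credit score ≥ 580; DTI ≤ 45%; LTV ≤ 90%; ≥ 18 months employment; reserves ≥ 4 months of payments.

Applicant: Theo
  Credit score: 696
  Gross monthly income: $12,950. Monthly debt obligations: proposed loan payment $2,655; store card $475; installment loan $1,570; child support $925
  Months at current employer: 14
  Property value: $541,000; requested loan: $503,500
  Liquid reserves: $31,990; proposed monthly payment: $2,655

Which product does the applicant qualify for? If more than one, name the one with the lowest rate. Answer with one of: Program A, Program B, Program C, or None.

Total debts = (2,655 + 475 + 1,570 + 925) = 5,625; DTI = 5,625/12,950 = 43.4%.
LTV = 503,500/541,000 = 93.1%.
Reserves = 31,990/2,655 = 12.0 months.
Program A: score 696 ≥ 620; DTI 43.4% ≤ 45% → qualifies.
Program B: score 696 < 720; DTI 43.4% ≤ 45%; LTV 93.1% ≤ 97% → does not qualify.
Program C: score 696 ≥ 580; DTI 43.4% ≤ 45%; LTV 93.1% > 90%; employment 14 < 18 mo; reserves 12.0 ≥ 4 mo → does not qualify.

Program A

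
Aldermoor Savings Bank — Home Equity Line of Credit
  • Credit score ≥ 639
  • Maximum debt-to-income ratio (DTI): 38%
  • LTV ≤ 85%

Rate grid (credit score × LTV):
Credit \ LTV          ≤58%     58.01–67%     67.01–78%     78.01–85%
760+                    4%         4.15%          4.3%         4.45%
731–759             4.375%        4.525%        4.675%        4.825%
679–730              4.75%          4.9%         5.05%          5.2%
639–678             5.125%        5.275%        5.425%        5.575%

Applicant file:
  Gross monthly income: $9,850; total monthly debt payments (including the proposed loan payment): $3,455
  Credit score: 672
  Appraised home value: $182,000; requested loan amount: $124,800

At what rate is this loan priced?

5.425%

Credit score 672 ≥ 639; DTI = 3,455/9,850 = 35.1% ≤ 38%
LTV = 124,800/182,000 = 68.6% ≤ 85%
Score 672 is in the 639–678 band; LTV 68.6% is in the 67.01–78% band → 5.425%.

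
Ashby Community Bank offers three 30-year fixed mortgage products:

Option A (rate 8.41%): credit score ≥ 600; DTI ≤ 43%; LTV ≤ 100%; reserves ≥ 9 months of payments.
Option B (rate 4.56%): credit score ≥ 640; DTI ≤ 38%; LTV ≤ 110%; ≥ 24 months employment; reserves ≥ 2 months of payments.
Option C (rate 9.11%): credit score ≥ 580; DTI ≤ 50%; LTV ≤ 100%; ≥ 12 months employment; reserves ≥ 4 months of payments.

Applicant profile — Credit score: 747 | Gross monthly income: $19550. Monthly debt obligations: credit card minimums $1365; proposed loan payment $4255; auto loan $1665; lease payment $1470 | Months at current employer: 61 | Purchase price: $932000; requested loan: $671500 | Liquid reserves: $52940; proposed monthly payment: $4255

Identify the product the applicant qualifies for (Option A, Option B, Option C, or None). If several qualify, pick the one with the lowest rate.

Option C

Total debts = (1,365 + 4,255 + 1,665 + 1,470) = 8,755; DTI = 8,755/19,550 = 44.8%.
LTV = 671,500/932,000 = 72%.
Reserves = 52,940/4,255 = 12.4 months.
Option A: score 747 ≥ 600; DTI 44.8% > 43%; LTV 72% ≤ 100%; reserves 12.4 ≥ 9 mo → does not qualify.
Option B: score 747 ≥ 640; DTI 44.8% > 38%; LTV 72% ≤ 110%; employment 61 ≥ 24 mo; reserves 12.4 ≥ 2 mo → does not qualify.
Option C: score 747 ≥ 580; DTI 44.8% ≤ 50%; LTV 72% ≤ 100%; employment 61 ≥ 12 mo; reserves 12.4 ≥ 4 mo → qualifies.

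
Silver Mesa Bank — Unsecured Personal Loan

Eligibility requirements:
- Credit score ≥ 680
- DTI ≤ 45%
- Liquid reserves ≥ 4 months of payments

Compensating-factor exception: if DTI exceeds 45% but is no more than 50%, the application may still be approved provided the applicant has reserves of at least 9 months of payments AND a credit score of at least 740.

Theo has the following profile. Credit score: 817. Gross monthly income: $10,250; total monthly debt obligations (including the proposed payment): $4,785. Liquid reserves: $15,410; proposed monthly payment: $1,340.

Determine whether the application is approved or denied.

Credit score 817 ≥ 680 (meets base)
DTI: 4,785 ÷ 10,250 = 46.7%, over the 45% base limit.
Reserves = 15,410/1,340 = 11.5 months ≥ 4
46.7% falls in the override range (45%–50%), so the compensating-factor test applies.
Override check — reserves: 11.5 mo (ok); score: 817 (ok).
Both override conditions satisfied; DTI exception granted.

Approved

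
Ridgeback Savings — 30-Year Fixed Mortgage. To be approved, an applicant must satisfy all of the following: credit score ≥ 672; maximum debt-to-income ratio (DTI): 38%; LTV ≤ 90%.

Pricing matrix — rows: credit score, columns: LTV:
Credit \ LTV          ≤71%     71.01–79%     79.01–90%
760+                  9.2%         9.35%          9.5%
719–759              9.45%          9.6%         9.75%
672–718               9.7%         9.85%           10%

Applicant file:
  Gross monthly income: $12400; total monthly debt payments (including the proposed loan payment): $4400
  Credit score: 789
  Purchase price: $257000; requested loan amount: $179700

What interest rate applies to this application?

9.2%

Credit score 789 ≥ 672; DTI = 4,400/12,400 = 35.5% ≤ 38%
LTV = 179,700/257,000 = 69.9% ≤ 90%
Row: 789 falls in 760+. Column: 69.9% falls in ≤71%. Rate = 9.2%.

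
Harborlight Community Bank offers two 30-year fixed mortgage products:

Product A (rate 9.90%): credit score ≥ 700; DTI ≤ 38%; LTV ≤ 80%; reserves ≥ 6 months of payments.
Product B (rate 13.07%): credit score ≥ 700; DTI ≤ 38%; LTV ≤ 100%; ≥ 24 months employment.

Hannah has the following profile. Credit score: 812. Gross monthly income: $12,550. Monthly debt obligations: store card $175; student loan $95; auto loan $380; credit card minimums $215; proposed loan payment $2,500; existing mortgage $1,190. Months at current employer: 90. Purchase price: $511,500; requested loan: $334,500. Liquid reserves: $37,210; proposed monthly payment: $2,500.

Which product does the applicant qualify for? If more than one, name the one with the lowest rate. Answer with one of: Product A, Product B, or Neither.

Total debts = (175 + 95 + 380 + 215 + 2,500 + 1,190) = 4,555; DTI = 4,555/12,550 = 36.3%.
LTV = 334,500/511,500 = 65.4%.
Reserves = 37,210/2,500 = 14.9 months.
Product A: score 812 ≥ 700; DTI 36.3% ≤ 38%; LTV 65.4% ≤ 80%; reserves 14.9 ≥ 6 mo → qualifies.
Product B: score 812 ≥ 700; DTI 36.3% ≤ 38%; LTV 65.4% ≤ 100%; employment 90 ≥ 24 mo → qualifies.
Qualifying: Product A, Product B. Lowest rate is 9.90% → Product A.

Product A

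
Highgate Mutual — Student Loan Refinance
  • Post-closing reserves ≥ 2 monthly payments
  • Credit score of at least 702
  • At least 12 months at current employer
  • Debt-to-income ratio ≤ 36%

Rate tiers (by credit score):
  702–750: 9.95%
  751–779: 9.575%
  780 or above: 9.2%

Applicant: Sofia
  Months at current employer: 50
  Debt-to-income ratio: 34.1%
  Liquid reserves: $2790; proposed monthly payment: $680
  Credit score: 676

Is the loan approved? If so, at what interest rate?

Denied

Credit score 676 < 702 (below minimum)
Reserves = 2,790/680 = 4.1 months ≥ 2
DTI 34.1% is within the 36% limit
Employment 50 ≥ 12 months
Not all requirements met → denied.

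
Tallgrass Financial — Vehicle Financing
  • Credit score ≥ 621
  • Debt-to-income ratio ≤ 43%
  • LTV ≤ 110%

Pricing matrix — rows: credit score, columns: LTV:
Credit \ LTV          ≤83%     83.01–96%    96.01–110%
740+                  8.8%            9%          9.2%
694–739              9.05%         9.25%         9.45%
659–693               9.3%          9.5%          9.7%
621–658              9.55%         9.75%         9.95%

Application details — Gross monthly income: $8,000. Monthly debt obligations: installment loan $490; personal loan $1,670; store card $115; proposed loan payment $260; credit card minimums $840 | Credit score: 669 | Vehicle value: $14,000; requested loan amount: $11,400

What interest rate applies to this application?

Credit score 669 ≥ 621; Total monthly debts = (490 + 1,670 + 115 + 260 + 840) = 3,375. DTI = 3,375/8,000 = 42.2% ≤ 43%
LTV = 11,400/14,000 = 81.4% ≤ 110%
Row: 669 falls in 659–693. Column: 81.4% falls in ≤83%. Rate = 9.3%.

9.3%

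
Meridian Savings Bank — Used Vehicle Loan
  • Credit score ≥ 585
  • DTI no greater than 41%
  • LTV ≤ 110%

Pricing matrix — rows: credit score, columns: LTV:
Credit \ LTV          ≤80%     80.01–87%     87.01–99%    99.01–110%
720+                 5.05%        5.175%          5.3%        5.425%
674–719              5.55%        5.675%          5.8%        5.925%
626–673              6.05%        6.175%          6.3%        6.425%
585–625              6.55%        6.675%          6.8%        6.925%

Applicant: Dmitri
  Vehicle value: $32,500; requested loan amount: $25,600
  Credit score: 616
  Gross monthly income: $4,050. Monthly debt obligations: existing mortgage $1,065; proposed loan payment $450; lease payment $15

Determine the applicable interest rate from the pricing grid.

6.55%

Credit score 616 ≥ 585; Total monthly debts = (1,065 + 450 + 15) = 1,530. DTI = 1,530/4,050 = 37.8% ≤ 41%
LTV = 25,600/32,500 = 78.8% ≤ 110%
Credit 616 → row 585–625; LTV 78.8% → column ≤80%. Grid cell → 6.55%.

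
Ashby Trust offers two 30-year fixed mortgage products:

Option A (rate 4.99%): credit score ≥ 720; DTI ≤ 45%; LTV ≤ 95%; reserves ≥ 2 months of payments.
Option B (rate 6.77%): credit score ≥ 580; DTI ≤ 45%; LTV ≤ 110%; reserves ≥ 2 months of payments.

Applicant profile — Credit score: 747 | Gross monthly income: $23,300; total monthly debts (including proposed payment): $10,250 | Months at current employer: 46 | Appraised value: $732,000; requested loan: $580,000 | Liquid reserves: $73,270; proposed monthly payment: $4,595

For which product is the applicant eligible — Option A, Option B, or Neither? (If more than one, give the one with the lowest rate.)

Option A

DTI = 10,250/23,300 = 44%.
LTV = 580,000/732,000 = 79.2%.
Reserves = 73,270/4,595 = 15.9 months.
Option A: score 747 ≥ 720; DTI 44% ≤ 45%; LTV 79.2% ≤ 95%; reserves 15.9 ≥ 2 mo → qualifies.
Option B: score 747 ≥ 580; DTI 44% ≤ 45%; LTV 79.2% ≤ 110%; reserves 15.9 ≥ 2 mo → qualifies.
Qualifying: Option A, Option B. Lowest rate is 4.99% → Option A.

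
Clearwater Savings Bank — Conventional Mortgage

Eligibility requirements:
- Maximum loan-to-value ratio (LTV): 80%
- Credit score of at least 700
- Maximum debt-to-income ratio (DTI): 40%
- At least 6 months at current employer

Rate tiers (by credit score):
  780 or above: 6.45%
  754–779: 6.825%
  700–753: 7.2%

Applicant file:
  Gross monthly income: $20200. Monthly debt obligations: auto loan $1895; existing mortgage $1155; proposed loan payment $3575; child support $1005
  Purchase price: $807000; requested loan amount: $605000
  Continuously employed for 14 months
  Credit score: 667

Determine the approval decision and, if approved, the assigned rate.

Credit score 667 < 700 (below minimum)
Total monthly debts = (1,895 + 1,155 + 3,575 + 1,005) = 7,630. DTI = 7,630/20,200 = 37.8% ≤ 40%
LTV: 605,000 ÷ 807,000 = 75%, within 80% cap
Employment 14 ≥ 6 months
Not all requirements met → denied.

Denied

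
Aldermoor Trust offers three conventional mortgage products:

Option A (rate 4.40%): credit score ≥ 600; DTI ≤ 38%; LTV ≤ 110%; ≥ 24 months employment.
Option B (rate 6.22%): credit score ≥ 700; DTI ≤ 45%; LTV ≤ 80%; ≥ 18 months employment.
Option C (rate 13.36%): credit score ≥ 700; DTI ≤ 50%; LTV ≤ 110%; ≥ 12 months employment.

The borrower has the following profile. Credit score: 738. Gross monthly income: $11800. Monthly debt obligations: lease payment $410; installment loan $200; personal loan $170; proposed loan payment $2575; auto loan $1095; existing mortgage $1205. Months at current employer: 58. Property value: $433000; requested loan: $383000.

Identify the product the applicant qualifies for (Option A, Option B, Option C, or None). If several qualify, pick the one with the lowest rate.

Total debts = (410 + 200 + 170 + 2,575 + 1,095 + 1,205) = 5,655; DTI = 5,655/11,800 = 47.9%.
LTV = 383,000/433,000 = 88.5%.
Option A: score 738 ≥ 600; DTI 47.9% > 38%; LTV 88.5% ≤ 110%; employment 58 ≥ 24 mo → does not qualify.
Option B: score 738 ≥ 700; DTI 47.9% > 45%; LTV 88.5% > 80%; employment 58 ≥ 18 mo → does not qualify.
Option C: score 738 ≥ 700; DTI 47.9% ≤ 50%; LTV 88.5% ≤ 110%; employment 58 ≥ 12 mo → qualifies.

Option C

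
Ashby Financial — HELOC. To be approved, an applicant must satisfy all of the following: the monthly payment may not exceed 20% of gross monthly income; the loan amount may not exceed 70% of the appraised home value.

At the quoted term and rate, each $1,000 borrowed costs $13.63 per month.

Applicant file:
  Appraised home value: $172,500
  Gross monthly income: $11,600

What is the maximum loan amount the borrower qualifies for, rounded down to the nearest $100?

$120,700

Payment cap: 20% × $11,600 = $2,320/month.
At $13.63 per $1,000, that supports 2,320/13.63 × 1,000 ≈ $170,212 → $170,200.
LTV cap: 70% × $172,500 = $120,750 → $120,700.
Binding constraint: loan-to-value.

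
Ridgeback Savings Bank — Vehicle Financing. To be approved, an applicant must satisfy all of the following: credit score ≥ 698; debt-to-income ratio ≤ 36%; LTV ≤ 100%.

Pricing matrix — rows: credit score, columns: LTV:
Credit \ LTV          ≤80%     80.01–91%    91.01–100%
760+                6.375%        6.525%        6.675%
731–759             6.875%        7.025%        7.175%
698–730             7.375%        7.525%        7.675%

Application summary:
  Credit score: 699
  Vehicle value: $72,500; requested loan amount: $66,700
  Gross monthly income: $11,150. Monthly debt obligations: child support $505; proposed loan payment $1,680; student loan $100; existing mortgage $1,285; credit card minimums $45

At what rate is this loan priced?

Credit score 699 ≥ 698; Total monthly debts = (505 + 1,680 + 100 + 1,285 + 45) = 3,615. DTI = 3,615/11,150 = 32.4% ≤ 36%
LTV: 66,700 ÷ 72,500 = 92%, within 100% cap
Row: 699 falls in 698–730. Column: 92% falls in 91.01–100%. Rate = 7.675%.

7.675%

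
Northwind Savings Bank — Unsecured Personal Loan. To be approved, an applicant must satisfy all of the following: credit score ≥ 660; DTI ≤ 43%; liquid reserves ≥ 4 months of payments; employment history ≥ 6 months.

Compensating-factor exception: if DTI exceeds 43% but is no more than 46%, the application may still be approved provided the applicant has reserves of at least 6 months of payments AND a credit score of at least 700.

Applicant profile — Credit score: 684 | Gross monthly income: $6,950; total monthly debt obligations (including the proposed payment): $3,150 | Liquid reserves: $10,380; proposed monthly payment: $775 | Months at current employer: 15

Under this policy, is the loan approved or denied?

Denied

Credit score 684 ≥ 660 (meets base)
DTI: 3,150 ÷ 6,950 = 45.3%, over the 43% base limit.
Reserves = 10,380/775 = 13.4 months ≥ 4
Employment 15 ≥ 6 months
45.3% falls in the override range (43%–46%), so the compensating-factor test applies.
Reserves 13.4 ≥ 6 months; credit score 684 < 700.
Compensating-factor requirement not fully met.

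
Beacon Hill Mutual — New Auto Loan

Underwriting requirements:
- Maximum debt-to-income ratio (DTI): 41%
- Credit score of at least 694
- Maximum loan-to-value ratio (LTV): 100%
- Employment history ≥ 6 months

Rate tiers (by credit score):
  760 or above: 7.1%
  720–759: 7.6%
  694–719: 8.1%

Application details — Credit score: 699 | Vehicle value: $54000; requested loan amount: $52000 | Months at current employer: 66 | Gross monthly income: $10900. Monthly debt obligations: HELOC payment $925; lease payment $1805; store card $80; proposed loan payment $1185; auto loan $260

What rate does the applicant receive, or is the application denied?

Approved at 8.1%

Credit score 699 ≥ 694 (meets minimum)
Total monthly debts = (925 + 1,805 + 80 + 1,185 + 260) = 4,255. DTI: 4,255 ÷ 10,900 = 39%, within the 41% cap
Employment 66 ≥ 6 months
LTV: 52,000 ÷ 54,000 = 96.3%, within 100% cap
All requirements met. Score 699 falls in the 694–719 tier → 8.1%.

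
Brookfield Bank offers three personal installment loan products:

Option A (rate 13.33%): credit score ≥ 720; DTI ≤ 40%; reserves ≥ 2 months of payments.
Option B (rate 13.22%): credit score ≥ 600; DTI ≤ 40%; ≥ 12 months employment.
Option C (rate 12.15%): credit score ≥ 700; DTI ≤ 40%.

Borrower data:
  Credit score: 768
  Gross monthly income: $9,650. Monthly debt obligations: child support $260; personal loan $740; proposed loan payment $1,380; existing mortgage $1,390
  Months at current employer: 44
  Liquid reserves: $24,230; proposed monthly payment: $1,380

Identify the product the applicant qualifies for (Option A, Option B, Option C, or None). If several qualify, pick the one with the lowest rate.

Total debts = (260 + 740 + 1,380 + 1,390) = 3,770; DTI = 3,770/9,650 = 39.1%.
Reserves = 24,230/1,380 = 17.6 months.
Option A: score 768 ≥ 720; DTI 39.1% ≤ 40%; reserves 17.6 ≥ 2 mo → qualifies.
Option B: score 768 ≥ 600; DTI 39.1% ≤ 40%; employment 44 ≥ 12 mo → qualifies.
Option C: score 768 ≥ 700; DTI 39.1% ≤ 40% → qualifies.
Qualifying: Option A, Option B, Option C. Lowest rate is 12.15% → Option C.

Option C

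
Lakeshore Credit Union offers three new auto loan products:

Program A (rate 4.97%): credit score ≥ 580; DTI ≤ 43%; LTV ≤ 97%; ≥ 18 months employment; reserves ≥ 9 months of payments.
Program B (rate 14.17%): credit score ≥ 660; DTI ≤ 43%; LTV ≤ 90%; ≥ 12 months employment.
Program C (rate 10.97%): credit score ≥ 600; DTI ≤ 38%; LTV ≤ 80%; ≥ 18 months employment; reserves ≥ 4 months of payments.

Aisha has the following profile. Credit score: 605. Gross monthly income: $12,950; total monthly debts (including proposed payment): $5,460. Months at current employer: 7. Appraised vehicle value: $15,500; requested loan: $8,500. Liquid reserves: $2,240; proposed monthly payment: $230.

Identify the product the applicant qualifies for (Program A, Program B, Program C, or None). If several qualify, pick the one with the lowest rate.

DTI = 5,460/12,950 = 42.2%.
LTV = 8,500/15,500 = 54.8%.
Reserves = 2,240/230 = 9.7 months.
Program A: score 605 ≥ 580; DTI 42.2% ≤ 43%; LTV 54.8% ≤ 97%; employment 7 < 18 mo; reserves 9.7 ≥ 9 mo → does not qualify.
Program B: score 605 < 660; DTI 42.2% ≤ 43%; LTV 54.8% ≤ 90%; employment 7 < 12 mo → does not qualify.
Program C: score 605 ≥ 600; DTI 42.2% > 38%; LTV 54.8% ≤ 80%; employment 7 < 18 mo; reserves 9.7 ≥ 4 mo → does not qualify.

None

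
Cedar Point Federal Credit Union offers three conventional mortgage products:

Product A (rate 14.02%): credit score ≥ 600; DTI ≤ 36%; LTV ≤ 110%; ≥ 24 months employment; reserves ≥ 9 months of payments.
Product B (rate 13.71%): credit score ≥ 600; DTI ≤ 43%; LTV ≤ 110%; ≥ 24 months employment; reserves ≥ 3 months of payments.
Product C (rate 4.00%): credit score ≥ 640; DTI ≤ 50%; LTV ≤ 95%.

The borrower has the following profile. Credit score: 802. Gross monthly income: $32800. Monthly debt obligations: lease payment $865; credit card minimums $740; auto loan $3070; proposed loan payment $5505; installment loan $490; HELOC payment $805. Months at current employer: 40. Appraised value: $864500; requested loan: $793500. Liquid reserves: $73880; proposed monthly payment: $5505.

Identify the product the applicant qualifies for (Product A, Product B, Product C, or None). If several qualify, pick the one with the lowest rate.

Total debts = (865 + 740 + 3,070 + 5,505 + 490 + 805) = 11,475; DTI = 11,475/32,800 = 35%.
LTV = 793,500/864,500 = 91.8%.
Reserves = 73,880/5,505 = 13.4 months.
Product A: score 802 ≥ 600; DTI 35% ≤ 36%; LTV 91.8% ≤ 110%; employment 40 ≥ 24 mo; reserves 13.4 ≥ 9 mo → qualifies.
Product B: score 802 ≥ 600; DTI 35% ≤ 43%; LTV 91.8% ≤ 110%; employment 40 ≥ 24 mo; reserves 13.4 ≥ 3 mo → qualifies.
Product C: score 802 ≥ 640; DTI 35% ≤ 50%; LTV 91.8% ≤ 95% → qualifies.
Qualifying: Product A, Product B, Product C. Lowest rate is 4.00% → Product C.

Product C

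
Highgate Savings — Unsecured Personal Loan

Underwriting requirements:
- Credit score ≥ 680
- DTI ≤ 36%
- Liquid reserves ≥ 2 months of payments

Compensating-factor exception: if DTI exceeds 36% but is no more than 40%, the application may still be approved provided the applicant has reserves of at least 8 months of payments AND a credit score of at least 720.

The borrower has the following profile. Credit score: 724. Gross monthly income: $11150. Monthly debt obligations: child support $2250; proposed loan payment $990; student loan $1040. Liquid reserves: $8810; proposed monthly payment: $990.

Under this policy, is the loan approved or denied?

Approved

Credit score 724 ≥ 680 (meets base)
Total debts = (2,250 + 990 + 1,040) = 4,280. DTI = 4,280/11,150 = 38.4% > 36% — standard DTI limit exceeded.
Reserves: 8,810 ÷ 990 = 8.9 months (meets 2-month minimum)
38.4% falls in the override range (36%–40%), so the compensating-factor test applies.
Reserves 8.9 ≥ 8 months; credit score 724 ≥ 720.
Both override conditions satisfied; DTI exception granted.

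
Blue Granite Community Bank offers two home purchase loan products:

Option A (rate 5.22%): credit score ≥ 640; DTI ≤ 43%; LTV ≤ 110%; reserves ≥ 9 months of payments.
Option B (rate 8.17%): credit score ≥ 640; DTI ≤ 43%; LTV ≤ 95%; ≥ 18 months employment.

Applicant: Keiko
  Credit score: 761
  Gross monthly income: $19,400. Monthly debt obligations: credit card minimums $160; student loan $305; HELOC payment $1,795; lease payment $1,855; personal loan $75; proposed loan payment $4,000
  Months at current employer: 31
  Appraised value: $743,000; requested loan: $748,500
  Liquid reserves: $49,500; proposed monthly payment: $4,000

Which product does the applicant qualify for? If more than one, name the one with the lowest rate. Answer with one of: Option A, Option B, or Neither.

Option A

Total debts = (160 + 305 + 1,795 + 1,855 + 75 + 4,000) = 8,190; DTI = 8,190/19,400 = 42.2%.
LTV = 748,500/743,000 = 100.7%.
Reserves = 49,500/4,000 = 12.4 months.
Option A: score 761 ≥ 640; DTI 42.2% ≤ 43%; LTV 100.7% ≤ 110%; reserves 12.4 ≥ 9 mo → qualifies.
Option B: score 761 ≥ 640; DTI 42.2% ≤ 43%; LTV 100.7% > 95%; employment 31 ≥ 18 mo → does not qualify.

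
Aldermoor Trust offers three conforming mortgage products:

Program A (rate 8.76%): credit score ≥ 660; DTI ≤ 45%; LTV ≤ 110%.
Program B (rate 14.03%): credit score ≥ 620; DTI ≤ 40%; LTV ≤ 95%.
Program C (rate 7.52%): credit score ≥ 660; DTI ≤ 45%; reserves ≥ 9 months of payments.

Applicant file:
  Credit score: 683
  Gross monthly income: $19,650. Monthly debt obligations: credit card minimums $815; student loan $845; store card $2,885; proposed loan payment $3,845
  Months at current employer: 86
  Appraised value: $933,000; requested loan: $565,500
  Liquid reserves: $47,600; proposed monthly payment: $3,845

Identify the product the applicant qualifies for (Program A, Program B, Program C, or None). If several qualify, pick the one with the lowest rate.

Program C

Total debts = (815 + 845 + 2,885 + 3,845) = 8,390; DTI = 8,390/19,650 = 42.7%.
LTV = 565,500/933,000 = 60.6%.
Reserves = 47,600/3,845 = 12.4 months.
Program A: score 683 ≥ 660; DTI 42.7% ≤ 45%; LTV 60.6% ≤ 110% → qualifies.
Program B: score 683 ≥ 620; DTI 42.7% > 40%; LTV 60.6% ≤ 95% → does not qualify.
Program C: score 683 ≥ 660; DTI 42.7% ≤ 45%; reserves 12.4 ≥ 9 mo → qualifies.
Qualifying: Program A, Program C. Lowest rate is 7.52% → Program C.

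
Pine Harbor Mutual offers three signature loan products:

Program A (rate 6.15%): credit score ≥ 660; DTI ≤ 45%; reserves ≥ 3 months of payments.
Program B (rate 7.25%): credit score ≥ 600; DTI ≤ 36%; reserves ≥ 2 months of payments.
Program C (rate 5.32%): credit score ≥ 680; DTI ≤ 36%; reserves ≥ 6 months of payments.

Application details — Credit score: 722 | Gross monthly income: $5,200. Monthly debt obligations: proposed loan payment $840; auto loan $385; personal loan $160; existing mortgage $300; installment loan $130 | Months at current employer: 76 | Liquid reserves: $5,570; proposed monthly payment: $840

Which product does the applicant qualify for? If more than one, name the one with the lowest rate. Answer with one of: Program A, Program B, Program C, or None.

Total debts = (840 + 385 + 160 + 300 + 130) = 1,815; DTI = 1,815/5,200 = 34.9%.
Reserves = 5,570/840 = 6.6 months.
Program A: score 722 ≥ 660; DTI 34.9% ≤ 45%; reserves 6.6 ≥ 3 mo → qualifies.
Program B: score 722 ≥ 600; DTI 34.9% ≤ 36%; reserves 6.6 ≥ 2 mo → qualifies.
Program C: score 722 ≥ 680; DTI 34.9% ≤ 36%; reserves 6.6 ≥ 6 mo → qualifies.
Qualifying: Program A, Program B, Program C. Lowest rate is 5.32% → Program C.

Program C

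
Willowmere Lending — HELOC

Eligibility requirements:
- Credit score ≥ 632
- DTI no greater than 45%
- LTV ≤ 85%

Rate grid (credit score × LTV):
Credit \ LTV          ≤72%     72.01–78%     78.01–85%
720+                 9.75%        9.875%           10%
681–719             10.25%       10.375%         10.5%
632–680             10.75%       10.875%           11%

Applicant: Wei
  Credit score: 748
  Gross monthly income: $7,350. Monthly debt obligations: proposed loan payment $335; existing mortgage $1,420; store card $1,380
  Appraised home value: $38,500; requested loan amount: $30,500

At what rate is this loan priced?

10%

Credit score 748 ≥ 632; Total monthly debts = (335 + 1,420 + 1,380) = 3,135. DTI = 3,135/7,350 = 42.7% ≤ 45%
LTV: 30,500 ÷ 38,500 = 79.2%, within 85% cap
Score 748 is in the 720+ band; LTV 79.2% is in the 78.01–85% band → 10%.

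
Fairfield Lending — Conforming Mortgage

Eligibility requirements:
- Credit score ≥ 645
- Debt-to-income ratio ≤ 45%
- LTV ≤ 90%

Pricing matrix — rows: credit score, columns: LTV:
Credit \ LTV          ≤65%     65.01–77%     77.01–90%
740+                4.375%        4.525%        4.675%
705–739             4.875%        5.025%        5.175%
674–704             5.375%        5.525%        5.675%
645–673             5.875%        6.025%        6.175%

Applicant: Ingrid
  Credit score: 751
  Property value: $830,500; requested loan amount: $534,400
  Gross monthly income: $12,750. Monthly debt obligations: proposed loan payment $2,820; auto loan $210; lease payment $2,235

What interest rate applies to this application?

Credit score 751 ≥ 645; Total monthly debts = (2,820 + 210 + 2,235) = 5,265. Debt-to-income = 5,265/12,750 = 41.3% — meets 45% limit
LTV = 534,400/830,500 = 64.3% ≤ 90%
Row: 751 falls in 740+. Column: 64.3% falls in ≤65%. Rate = 4.375%.

4.375%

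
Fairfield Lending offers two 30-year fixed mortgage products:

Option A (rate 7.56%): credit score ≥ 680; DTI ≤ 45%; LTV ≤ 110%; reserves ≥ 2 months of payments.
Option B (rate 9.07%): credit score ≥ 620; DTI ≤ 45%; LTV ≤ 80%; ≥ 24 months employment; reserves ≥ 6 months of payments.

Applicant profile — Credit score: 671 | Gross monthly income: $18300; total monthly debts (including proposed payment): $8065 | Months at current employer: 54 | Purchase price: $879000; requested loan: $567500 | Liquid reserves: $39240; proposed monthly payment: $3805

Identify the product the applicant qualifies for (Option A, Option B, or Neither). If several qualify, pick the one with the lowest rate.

Option B

DTI = 8,065/18,300 = 44.1%.
LTV = 567,500/879,000 = 64.6%.
Reserves = 39,240/3,805 = 10.3 months.
Option A: score 671 < 680; DTI 44.1% ≤ 45%; LTV 64.6% ≤ 110%; reserves 10.3 ≥ 2 mo → does not qualify.
Option B: score 671 ≥ 620; DTI 44.1% ≤ 45%; LTV 64.6% ≤ 80%; employment 54 ≥ 24 mo; reserves 10.3 ≥ 6 mo → qualifies.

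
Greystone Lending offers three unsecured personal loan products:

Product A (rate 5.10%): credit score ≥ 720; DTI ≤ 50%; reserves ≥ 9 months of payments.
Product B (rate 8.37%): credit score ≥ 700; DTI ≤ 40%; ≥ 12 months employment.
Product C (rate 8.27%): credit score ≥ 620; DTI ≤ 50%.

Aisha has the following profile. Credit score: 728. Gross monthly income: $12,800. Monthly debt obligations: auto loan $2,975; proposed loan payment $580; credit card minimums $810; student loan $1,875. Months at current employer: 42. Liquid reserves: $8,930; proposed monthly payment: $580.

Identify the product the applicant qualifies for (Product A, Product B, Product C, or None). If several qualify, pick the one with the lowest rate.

Total debts = (2,975 + 580 + 810 + 1,875) = 6,240; DTI = 6,240/12,800 = 48.8%.
Reserves = 8,930/580 = 15.4 months.
Product A: score 728 ≥ 720; DTI 48.8% ≤ 50%; reserves 15.4 ≥ 9 mo → qualifies.
Product B: score 728 ≥ 700; DTI 48.8% > 40%; employment 42 ≥ 12 mo → does not qualify.
Product C: score 728 ≥ 620; DTI 48.8% ≤ 50% → qualifies.
Qualifying: Product A, Product C. Lowest rate is 5.10% → Product A.

Product A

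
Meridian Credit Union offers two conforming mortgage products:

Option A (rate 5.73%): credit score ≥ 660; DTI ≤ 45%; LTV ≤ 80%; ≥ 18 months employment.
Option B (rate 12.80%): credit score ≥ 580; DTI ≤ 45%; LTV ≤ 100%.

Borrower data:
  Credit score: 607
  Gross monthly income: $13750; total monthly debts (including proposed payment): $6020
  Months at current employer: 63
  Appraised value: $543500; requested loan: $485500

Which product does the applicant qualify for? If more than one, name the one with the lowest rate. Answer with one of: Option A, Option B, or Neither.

Option B

DTI = 6,020/13,750 = 43.8%.
LTV = 485,500/543,500 = 89.3%.
Option A: score 607 < 660; DTI 43.8% ≤ 45%; LTV 89.3% > 80%; employment 63 ≥ 18 mo → does not qualify.
Option B: score 607 ≥ 580; DTI 43.8% ≤ 45%; LTV 89.3% ≤ 100% → qualifies.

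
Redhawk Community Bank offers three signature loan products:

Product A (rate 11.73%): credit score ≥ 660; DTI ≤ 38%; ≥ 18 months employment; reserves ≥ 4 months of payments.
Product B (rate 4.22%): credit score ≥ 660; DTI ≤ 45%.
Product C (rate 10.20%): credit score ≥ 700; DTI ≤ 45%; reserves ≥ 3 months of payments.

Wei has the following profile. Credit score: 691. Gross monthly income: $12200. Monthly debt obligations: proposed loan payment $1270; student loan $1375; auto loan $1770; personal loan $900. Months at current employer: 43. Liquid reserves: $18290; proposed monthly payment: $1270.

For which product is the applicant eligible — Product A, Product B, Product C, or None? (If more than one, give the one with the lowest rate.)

Total debts = (1,270 + 1,375 + 1,770 + 900) = 5,315; DTI = 5,315/12,200 = 43.6%.
Reserves = 18,290/1,270 = 14.4 months.
Product A: score 691 ≥ 660; DTI 43.6% > 38%; employment 43 ≥ 18 mo; reserves 14.4 ≥ 4 mo → does not qualify.
Product B: score 691 ≥ 660; DTI 43.6% ≤ 45% → qualifies.
Product C: score 691 < 700; DTI 43.6% ≤ 45%; reserves 14.4 ≥ 3 mo → does not qualify.

Product B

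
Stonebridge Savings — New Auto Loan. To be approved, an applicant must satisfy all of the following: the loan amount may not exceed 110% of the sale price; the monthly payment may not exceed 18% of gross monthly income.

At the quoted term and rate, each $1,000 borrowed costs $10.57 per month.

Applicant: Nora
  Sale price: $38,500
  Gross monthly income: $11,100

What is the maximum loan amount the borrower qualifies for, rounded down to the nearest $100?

$42,300

Payment cap: 18% × $11,100 = $1,998/month.
At $10.57 per $1,000, that supports 1,998/10.57 × 1,000 ≈ $189,025 → $189,000.
LTV cap: 110% × $38,500 = $42,350 → $42,300.
Binding constraint: loan-to-value.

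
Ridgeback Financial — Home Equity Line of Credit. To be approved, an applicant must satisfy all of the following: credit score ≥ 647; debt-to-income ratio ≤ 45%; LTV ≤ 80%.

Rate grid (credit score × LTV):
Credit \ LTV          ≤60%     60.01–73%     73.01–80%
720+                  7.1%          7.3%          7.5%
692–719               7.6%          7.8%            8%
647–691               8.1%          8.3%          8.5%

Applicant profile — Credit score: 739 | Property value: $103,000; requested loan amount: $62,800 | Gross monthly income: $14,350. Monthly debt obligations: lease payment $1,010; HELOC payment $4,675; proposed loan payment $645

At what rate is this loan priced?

7.3%

Credit score 739 ≥ 647; Total monthly debts = (1,010 + 4,675 + 645) = 6,330. Debt-to-income = 6,330/14,350 = 44.1% — meets 45% limit
LTV: 62,800 ÷ 103,000 = 61%, within 80% cap
Row: 739 falls in 720+. Column: 61% falls in 60.01–73%. Rate = 7.3%.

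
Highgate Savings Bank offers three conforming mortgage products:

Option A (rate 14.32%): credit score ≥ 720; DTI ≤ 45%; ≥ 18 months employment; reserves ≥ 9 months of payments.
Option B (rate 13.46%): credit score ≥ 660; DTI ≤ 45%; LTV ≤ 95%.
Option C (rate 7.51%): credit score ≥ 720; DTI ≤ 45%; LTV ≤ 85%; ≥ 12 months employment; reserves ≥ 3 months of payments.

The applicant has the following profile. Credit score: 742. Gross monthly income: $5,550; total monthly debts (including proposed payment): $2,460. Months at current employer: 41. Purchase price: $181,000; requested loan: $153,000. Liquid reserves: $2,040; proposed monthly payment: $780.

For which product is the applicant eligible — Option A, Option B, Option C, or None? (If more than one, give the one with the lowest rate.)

DTI = 2,460/5,550 = 44.3%.
LTV = 153,000/181,000 = 84.5%.
Reserves = 2,040/780 = 2.6 months.
Option A: score 742 ≥ 720; DTI 44.3% ≤ 45%; employment 41 ≥ 18 mo; reserves 2.6 < 9 mo → does not qualify.
Option B: score 742 ≥ 660; DTI 44.3% ≤ 45%; LTV 84.5% ≤ 95% → qualifies.
Option C: score 742 ≥ 720; DTI 44.3% ≤ 45%; LTV 84.5% ≤ 85%; employment 41 ≥ 12 mo; reserves 2.6 < 3 mo → does not qualify.

Option B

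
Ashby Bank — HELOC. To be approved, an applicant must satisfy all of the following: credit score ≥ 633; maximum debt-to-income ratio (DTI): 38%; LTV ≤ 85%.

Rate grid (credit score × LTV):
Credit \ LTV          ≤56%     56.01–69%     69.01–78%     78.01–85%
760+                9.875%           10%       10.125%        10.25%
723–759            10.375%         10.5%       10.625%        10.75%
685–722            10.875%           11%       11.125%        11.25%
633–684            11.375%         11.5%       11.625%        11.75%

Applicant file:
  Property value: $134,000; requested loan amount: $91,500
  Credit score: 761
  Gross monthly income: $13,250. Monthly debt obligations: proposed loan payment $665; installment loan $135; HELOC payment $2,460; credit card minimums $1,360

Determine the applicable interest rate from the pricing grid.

10%

Credit score 761 ≥ 633; Total monthly debts = (665 + 135 + 2,460 + 1,360) = 4,620. DTI: 4,620 ÷ 13,250 = 34.9%, within the 38% cap
Loan-to-value = 91,500/134,000 = 68.3% — pass (85% max)
Score 761 is in the 760+ band; LTV 68.3% is in the 56.01–69% band → 10%.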